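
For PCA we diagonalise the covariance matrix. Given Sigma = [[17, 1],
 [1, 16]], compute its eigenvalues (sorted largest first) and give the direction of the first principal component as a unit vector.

Step 1 — characteristic polynomial of 2×2 Sigma:
  det(Sigma - λI) = λ² - trace · λ + det = 0.
  trace = 17 + 16 = 33, det = 17·16 - (1)² = 271.
Step 2 — discriminant:
  Δ = trace² - 4·det = 1089 - 1084 = 5.
Step 3 — eigenvalues:
  λ = (trace ± √Δ)/2 = (33 ± 2.2361)/2,
  λ_1 = 17.618,  λ_2 = 15.382.

Step 4 — unit eigenvector for λ_1: solve (Sigma - λ_1 I)v = 0. First row:
  (17 - 17.618)·v_x + (1)·v_y = 0, i.e. (-0.618)·v_x + (1)·v_y = 0,
  so v ∝ (b, λ_1 - a) = (1, 0.618) = u.
  ||u|| = √((1)² + (0.618)²) = √(1.382) ≈ 1.1756,
  v_1 = u/||u|| ≈ (0.8507, 0.5257) (||v_1|| = 1).

λ_1 = 17.618,  λ_2 = 15.382;  v_1 ≈ (0.8507, 0.5257)


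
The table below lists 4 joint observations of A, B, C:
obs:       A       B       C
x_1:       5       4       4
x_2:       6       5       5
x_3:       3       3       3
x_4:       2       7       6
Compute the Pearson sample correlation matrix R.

Step 1 — column means:
  mean(A) = (5 + 6 + 3 + 2) / 4 = 16/4 = 4
  mean(B) = (4 + 5 + 3 + 7) / 4 = 19/4 = 4.75
  mean(C) = (4 + 5 + 3 + 6) / 4 = 18/4 = 4.5

Step 2 — sample variances and covariances s[i,j] = (1/(n-1)) · Σ_k (x_{k,i} - mean_i) · (x_{k,j} - mean_j), with n-1 = 3:
  s[A,A] = ((1)·(1) + (2)·(2) + (-1)·(-1) + (-2)·(-2)) / 3 = 10/3 = 3.3333
  s[A,B] = ((1)·(-0.75) + (2)·(0.25) + (-1)·(-1.75) + (-2)·(2.25)) / 3 = -3/3 = -1
  s[A,C] = ((1)·(-0.5) + (2)·(0.5) + (-1)·(-1.5) + (-2)·(1.5)) / 3 = -1/3 = -0.3333
  s[B,B] = ((-0.75)·(-0.75) + (0.25)·(0.25) + (-1.75)·(-1.75) + (2.25)·(2.25)) / 3 = 8.75/3 = 2.9167
  s[B,C] = ((-0.75)·(-0.5) + (0.25)·(0.5) + (-1.75)·(-1.5) + (2.25)·(1.5)) / 3 = 6.5/3 = 2.1667
  s[C,C] = ((-0.5)·(-0.5) + (0.5)·(0.5) + (-1.5)·(-1.5) + (1.5)·(1.5)) / 3 = 5/3 = 1.6667
  Sample standard deviations s_i = √(s[i,i]):
  s(A) = √(3.3333) = 1.8257
  s(B) = √(2.9167) = 1.7078
  s(C) = √(1.6667) = 1.291

Step 3 — r_{ij} = s_{ij} / (s_i · s_j):
  r[A,A] = 1 (diagonal).
  r[A,B] = -1 / (1.8257 · 1.7078) = -1 / 3.118 = -0.3207
  r[A,C] = -0.3333 / (1.8257 · 1.291) = -0.3333 / 2.357 = -0.1414
  r[B,B] = 1 (diagonal).
  r[B,C] = 2.1667 / (1.7078 · 1.291) = 2.1667 / 2.2048 = 0.9827
  r[C,C] = 1 (diagonal).

R is symmetric with unit diagonal. Assembling:

R = [[1, -0.3207, -0.1414],
 [-0.3207, 1, 0.9827],
 [-0.1414, 0.9827, 1]]


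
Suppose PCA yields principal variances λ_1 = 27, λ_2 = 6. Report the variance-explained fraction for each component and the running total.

Step 1 — total variance = trace(Sigma) = Σ λ_i = 27 + 6 = 33.

Step 2 — fraction explained by component i = λ_i / Σ λ:
  PC1: 27/33 = 0.8182
  PC2: 6/33 = 0.1818

Step 3 — cumulative fraction after k components = (λ_1 + ... + λ_k) / Σ λ:
  k = 1: 27/33 = 0.8182
  k = 2: (27 + 6)/33 = 33/33 = 1

Summary (fraction, with percent):

explained: PC1 0.8182 (81.82%), PC2 0.1818 (18.18%);  cumulative: 0.8182, 1


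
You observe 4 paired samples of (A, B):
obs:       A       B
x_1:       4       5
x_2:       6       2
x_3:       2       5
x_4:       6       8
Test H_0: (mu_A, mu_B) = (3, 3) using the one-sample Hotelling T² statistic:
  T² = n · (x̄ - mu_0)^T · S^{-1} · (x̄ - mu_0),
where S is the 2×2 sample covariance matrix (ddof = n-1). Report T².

Step 1 — sample mean vector:
  mean(A) = (4 + 6 + 2 + 6) / 4 = 18/4 = 4.5
  mean(B) = (5 + 2 + 5 + 8) / 4 = 20/4 = 5
  x̄ = (4.5, 5),  deviation x̄ - mu_0 = (4.5, 5) - (3, 3) = (1.5, 2).

Step 2 — sample covariance matrix, S[i,j] = (1/(n-1)) · Σ_k (x_{k,i} - mean_i) · (x_{k,j} - mean_j), divisor n-1 = 3:
  S[A,A] = ((-0.5)·(-0.5) + (1.5)·(1.5) + (-2.5)·(-2.5) + (1.5)·(1.5)) / 3 = 11/3 = 3.6667
  S[A,B] = ((-0.5)·(0) + (1.5)·(-3) + (-2.5)·(0) + (1.5)·(3)) / 3 = 0/3 = 0
  S[B,B] = ((0)·(0) + (-3)·(-3) + (0)·(0) + (3)·(3)) / 3 = 18/3 = 6
  S = [[3.6667, 0],
 [0, 6]].

Step 3 — invert S. det(S) = 3.6667·6 - (0)² = 22.
  S^{-1} = (1/det) · [[d, -b], [-b, a]] = [[0.2727, 0],
 [0, 0.1667]].

Step 4 — quadratic form (x̄ - mu_0)^T · S^{-1} · (x̄ - mu_0):
  S^{-1} · (x̄ - mu_0) = (0.4091, 0.3333),
  (x̄ - mu_0)^T · [...] = (1.5)·(0.4091) + (2)·(0.3333) = 1.2803.

Step 5 — scale by n: T² = 4 · 1.2803 = 5.1212.

T² ≈ 5.1212


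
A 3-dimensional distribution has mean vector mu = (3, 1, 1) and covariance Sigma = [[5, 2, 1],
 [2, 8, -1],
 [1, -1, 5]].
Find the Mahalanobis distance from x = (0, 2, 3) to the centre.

Step 1 — centre the observation: (x - mu) = (-3, 1, 2).

Step 2 — invert Sigma (cofactor / det for 3×3, or solve directly):
  Sigma^{-1} = [[0.2393, -0.0675, -0.0613],
 [-0.0675, 0.1472, 0.0429],
 [-0.0613, 0.0429, 0.2209]].

Step 3 — form the quadratic (x - mu)^T · Sigma^{-1} · (x - mu):
  Sigma^{-1} · (x - mu) = (-0.908, 0.4356, 0.6687).
  (x - mu)^T · [Sigma^{-1} · (x - mu)] = (-3)·(-0.908) + (1)·(0.4356) + (2)·(0.6687) = 4.4969.

Step 4 — take square root: d = √(4.4969) ≈ 2.1206.

d(x, mu) = √(4.4969) ≈ 2.1206


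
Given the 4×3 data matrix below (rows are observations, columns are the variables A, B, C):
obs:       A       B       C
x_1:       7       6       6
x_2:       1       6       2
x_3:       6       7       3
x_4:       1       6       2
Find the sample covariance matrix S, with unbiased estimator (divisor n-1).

Step 1 — column means:
  mean(A) = (7 + 1 + 6 + 1) / 4 = 15/4 = 3.75
  mean(B) = (6 + 6 + 7 + 6) / 4 = 25/4 = 6.25
  mean(C) = (6 + 2 + 3 + 2) / 4 = 13/4 = 3.25

Step 2 — sample covariance S[i,j] = (1/(n-1)) · Σ_k (x_{k,i} - mean_i) · (x_{k,j} - mean_j), with n-1 = 3.
  S[A,A] = ((3.25)·(3.25) + (-2.75)·(-2.75) + (2.25)·(2.25) + (-2.75)·(-2.75)) / 3 = 30.75/3 = 10.25
  S[A,B] = ((3.25)·(-0.25) + (-2.75)·(-0.25) + (2.25)·(0.75) + (-2.75)·(-0.25)) / 3 = 2.25/3 = 0.75
  S[A,C] = ((3.25)·(2.75) + (-2.75)·(-1.25) + (2.25)·(-0.25) + (-2.75)·(-1.25)) / 3 = 15.25/3 = 5.0833
  S[B,B] = ((-0.25)·(-0.25) + (-0.25)·(-0.25) + (0.75)·(0.75) + (-0.25)·(-0.25)) / 3 = 0.75/3 = 0.25
  S[B,C] = ((-0.25)·(2.75) + (-0.25)·(-1.25) + (0.75)·(-0.25) + (-0.25)·(-1.25)) / 3 = -0.25/3 = -0.0833
  S[C,C] = ((2.75)·(2.75) + (-1.25)·(-1.25) + (-0.25)·(-0.25) + (-1.25)·(-1.25)) / 3 = 10.75/3 = 3.5833

S is symmetric (S[j,i] = S[i,j]). Assembling:

S = [[10.25, 0.75, 5.0833],
 [0.75, 0.25, -0.0833],
 [5.0833, -0.0833, 3.5833]]


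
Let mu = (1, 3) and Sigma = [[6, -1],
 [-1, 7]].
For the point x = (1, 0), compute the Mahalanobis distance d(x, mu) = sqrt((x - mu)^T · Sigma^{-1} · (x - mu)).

Step 1 — centre the observation: (x - mu) = (0, -3).

Step 2 — invert Sigma. det(Sigma) = 6·7 - (-1)² = 41.
  Sigma^{-1} = (1/det) · [[d, -b], [-b, a]] = [[0.1707, 0.0244],
 [0.0244, 0.1463]].

Step 3 — form the quadratic (x - mu)^T · Sigma^{-1} · (x - mu):
  Sigma^{-1} · (x - mu) = (-0.0732, -0.439).
  (x - mu)^T · [Sigma^{-1} · (x - mu)] = (0)·(-0.0732) + (-3)·(-0.439) = 1.3171.

Step 4 — take square root: d = √(1.3171) ≈ 1.1476.

d(x, mu) = √(1.3171) ≈ 1.1476


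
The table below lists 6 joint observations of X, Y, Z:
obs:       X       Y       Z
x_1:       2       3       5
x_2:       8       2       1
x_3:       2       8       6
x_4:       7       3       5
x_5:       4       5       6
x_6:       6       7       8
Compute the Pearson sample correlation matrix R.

Step 1 — column means:
  mean(X) = (2 + 8 + 2 + 7 + 4 + 6) / 6 = 29/6 = 4.8333
  mean(Y) = (3 + 2 + 8 + 3 + 5 + 7) / 6 = 28/6 = 4.6667
  mean(Z) = (5 + 1 + 6 + 5 + 6 + 8) / 6 = 31/6 = 5.1667

Step 2 — sample variances and covariances s[i,j] = (1/(n-1)) · Σ_k (x_{k,i} - mean_i) · (x_{k,j} - mean_j), with n-1 = 5:
  s[X,X] = ((-2.8333)·(-2.8333) + (3.1667)·(3.1667) + (-2.8333)·(-2.8333) + (2.1667)·(2.1667) + (-0.8333)·(-0.8333) + (1.1667)·(1.1667)) / 5 = 32.8333/5 = 6.5667
  s[X,Y] = ((-2.8333)·(-1.6667) + (3.1667)·(-2.6667) + (-2.8333)·(3.3333) + (2.1667)·(-1.6667) + (-0.8333)·(0.3333) + (1.1667)·(2.3333)) / 5 = -14.3333/5 = -2.8667
  s[X,Z] = ((-2.8333)·(-0.1667) + (3.1667)·(-4.1667) + (-2.8333)·(0.8333) + (2.1667)·(-0.1667) + (-0.8333)·(0.8333) + (1.1667)·(2.8333)) / 5 = -12.8333/5 = -2.5667
  s[Y,Y] = ((-1.6667)·(-1.6667) + (-2.6667)·(-2.6667) + (3.3333)·(3.3333) + (-1.6667)·(-1.6667) + (0.3333)·(0.3333) + (2.3333)·(2.3333)) / 5 = 29.3333/5 = 5.8667
  s[Y,Z] = ((-1.6667)·(-0.1667) + (-2.6667)·(-4.1667) + (3.3333)·(0.8333) + (-1.6667)·(-0.1667) + (0.3333)·(0.8333) + (2.3333)·(2.8333)) / 5 = 21.3333/5 = 4.2667
  s[Z,Z] = ((-0.1667)·(-0.1667) + (-4.1667)·(-4.1667) + (0.8333)·(0.8333) + (-0.1667)·(-0.1667) + (0.8333)·(0.8333) + (2.8333)·(2.8333)) / 5 = 26.8333/5 = 5.3667
  Sample standard deviations s_i = √(s[i,i]):
  s(X) = √(6.5667) = 2.5626
  s(Y) = √(5.8667) = 2.4221
  s(Z) = √(5.3667) = 2.3166

Step 3 — r_{ij} = s_{ij} / (s_i · s_j):
  r[X,X] = 1 (diagonal).
  r[X,Y] = -2.8667 / (2.5626 · 2.4221) = -2.8667 / 6.2068 = -0.4619
  r[X,Z] = -2.5667 / (2.5626 · 2.3166) = -2.5667 / 5.9364 = -0.4324
  r[Y,Y] = 1 (diagonal).
  r[Y,Z] = 4.2667 / (2.4221 · 2.3166) = 4.2667 / 5.6111 = 0.7604
  r[Z,Z] = 1 (diagonal).

R is symmetric with unit diagonal. Assembling:

R = [[1, -0.4619, -0.4324],
 [-0.4619, 1, 0.7604],
 [-0.4324, 0.7604, 1]]


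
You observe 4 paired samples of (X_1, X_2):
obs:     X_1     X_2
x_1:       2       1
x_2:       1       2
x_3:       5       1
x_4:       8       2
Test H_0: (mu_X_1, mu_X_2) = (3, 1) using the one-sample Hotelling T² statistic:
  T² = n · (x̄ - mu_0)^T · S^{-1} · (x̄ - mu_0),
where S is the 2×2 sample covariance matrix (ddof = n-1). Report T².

Step 1 — sample mean vector:
  mean(X_1) = (2 + 1 + 5 + 8) / 4 = 16/4 = 4
  mean(X_2) = (1 + 2 + 1 + 2) / 4 = 6/4 = 1.5
  x̄ = (4, 1.5),  deviation x̄ - mu_0 = (4, 1.5) - (3, 1) = (1, 0.5).

Step 2 — sample covariance matrix, S[i,j] = (1/(n-1)) · Σ_k (x_{k,i} - mean_i) · (x_{k,j} - mean_j), divisor n-1 = 3:
  S[X_1,X_1] = ((-2)·(-2) + (-3)·(-3) + (1)·(1) + (4)·(4)) / 3 = 30/3 = 10
  S[X_1,X_2] = ((-2)·(-0.5) + (-3)·(0.5) + (1)·(-0.5) + (4)·(0.5)) / 3 = 1/3 = 0.3333
  S[X_2,X_2] = ((-0.5)·(-0.5) + (0.5)·(0.5) + (-0.5)·(-0.5) + (0.5)·(0.5)) / 3 = 1/3 = 0.3333
  S = [[10, 0.3333],
 [0.3333, 0.3333]].

Step 3 — invert S. det(S) = 10·0.3333 - (0.3333)² = 3.2222.
  S^{-1} = (1/det) · [[d, -b], [-b, a]] = [[0.1034, -0.1034],
 [-0.1034, 3.1034]].

Step 4 — quadratic form (x̄ - mu_0)^T · S^{-1} · (x̄ - mu_0):
  S^{-1} · (x̄ - mu_0) = (0.0517, 1.4483),
  (x̄ - mu_0)^T · [...] = (1)·(0.0517) + (0.5)·(1.4483) = 0.7759.

Step 5 — scale by n: T² = 4 · 0.7759 = 3.1034.

T² ≈ 3.1034


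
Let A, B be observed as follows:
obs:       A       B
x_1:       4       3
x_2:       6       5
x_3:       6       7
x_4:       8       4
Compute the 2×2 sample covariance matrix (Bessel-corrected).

Step 1 — column means:
  mean(A) = (4 + 6 + 6 + 8) / 4 = 24/4 = 6
  mean(B) = (3 + 5 + 7 + 4) / 4 = 19/4 = 4.75

Step 2 — sample covariance S[i,j] = (1/(n-1)) · Σ_k (x_{k,i} - mean_i) · (x_{k,j} - mean_j), with n-1 = 3.
  S[A,A] = ((-2)·(-2) + (0)·(0) + (0)·(0) + (2)·(2)) / 3 = 8/3 = 2.6667
  S[A,B] = ((-2)·(-1.75) + (0)·(0.25) + (0)·(2.25) + (2)·(-0.75)) / 3 = 2/3 = 0.6667
  S[B,B] = ((-1.75)·(-1.75) + (0.25)·(0.25) + (2.25)·(2.25) + (-0.75)·(-0.75)) / 3 = 8.75/3 = 2.9167

S is symmetric (S[j,i] = S[i,j]). Assembling:

S = [[2.6667, 0.6667],
 [0.6667, 2.9167]]


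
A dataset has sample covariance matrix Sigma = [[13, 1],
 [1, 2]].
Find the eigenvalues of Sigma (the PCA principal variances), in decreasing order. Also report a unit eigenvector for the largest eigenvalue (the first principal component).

Step 1 — characteristic polynomial of 2×2 Sigma:
  det(Sigma - λI) = λ² - trace · λ + det = 0.
  trace = 13 + 2 = 15, det = 13·2 - (1)² = 25.
Step 2 — discriminant:
  Δ = trace² - 4·det = 225 - 100 = 125.
Step 3 — eigenvalues:
  λ = (trace ± √Δ)/2 = (15 ± 11.1803)/2,
  λ_1 = 13.0902,  λ_2 = 1.9098.

Step 4 — unit eigenvector for λ_1: solve (Sigma - λ_1 I)v = 0. First row:
  (13 - 13.0902)·v_x + (1)·v_y = 0, i.e. (-0.0902)·v_x + (1)·v_y = 0,
  so v ∝ (b, λ_1 - a) = (1, 0.0902) = u.
  ||u|| = √((1)² + (0.0902)²) = √(1.0081) ≈ 1.0041,
  v_1 = u/||u|| ≈ (0.996, 0.0898) (||v_1|| = 1).

λ_1 = 13.0902,  λ_2 = 1.9098;  v_1 ≈ (0.996, 0.0898)


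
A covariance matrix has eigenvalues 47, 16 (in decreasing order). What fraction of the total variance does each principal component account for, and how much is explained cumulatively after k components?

Step 1 — total variance = trace(Sigma) = Σ λ_i = 47 + 16 = 63.

Step 2 — fraction explained by component i = λ_i / Σ λ:
  PC1: 47/63 = 0.746
  PC2: 16/63 = 0.254

Step 3 — cumulative fraction after k components = (λ_1 + ... + λ_k) / Σ λ:
  k = 1: 47/63 = 0.746
  k = 2: (47 + 16)/63 = 63/63 = 1

Summary (fraction, with percent):

explained: PC1 0.746 (74.6%), PC2 0.254 (25.4%);  cumulative: 0.746, 1


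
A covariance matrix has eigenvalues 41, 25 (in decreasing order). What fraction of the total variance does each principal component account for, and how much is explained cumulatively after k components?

Step 1 — total variance = trace(Sigma) = Σ λ_i = 41 + 25 = 66.

Step 2 — fraction explained by component i = λ_i / Σ λ:
  PC1: 41/66 = 0.6212
  PC2: 25/66 = 0.3788

Step 3 — cumulative fraction after k components = (λ_1 + ... + λ_k) / Σ λ:
  k = 1: 41/66 = 0.6212
  k = 2: (41 + 25)/66 = 66/66 = 1

Summary (fraction, with percent):

explained: PC1 0.6212 (62.12%), PC2 0.3788 (37.88%);  cumulative: 0.6212, 1


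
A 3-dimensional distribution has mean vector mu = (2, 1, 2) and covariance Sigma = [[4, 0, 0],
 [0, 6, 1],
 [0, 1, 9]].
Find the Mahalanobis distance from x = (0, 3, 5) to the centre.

Step 1 — centre the observation: (x - mu) = (-2, 2, 3).

Step 2 — invert Sigma (cofactor / det for 3×3, or solve directly):
  Sigma^{-1} = [[0.25, 0, 0],
 [0, 0.1698, -0.0189],
 [0, -0.0189, 0.1132]].

Step 3 — form the quadratic (x - mu)^T · Sigma^{-1} · (x - mu):
  Sigma^{-1} · (x - mu) = (-0.5, 0.283, 0.3019).
  (x - mu)^T · [Sigma^{-1} · (x - mu)] = (-2)·(-0.5) + (2)·(0.283) + (3)·(0.3019) = 2.4717.

Step 4 — take square root: d = √(2.4717) ≈ 1.5722.

d(x, mu) = √(2.4717) ≈ 1.5722


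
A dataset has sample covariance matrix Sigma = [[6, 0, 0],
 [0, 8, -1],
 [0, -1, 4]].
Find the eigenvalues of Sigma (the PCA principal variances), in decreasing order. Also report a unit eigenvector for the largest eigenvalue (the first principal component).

Step 1 — characteristic polynomial p(λ) = det(λI - Sigma) = λ³ - tr·λ² + c_1·λ - det, where tr = trace, c_1 = sum of the principal 2×2 minors, det = det(Sigma):
  tr = 6 + 8 + 4 = 18,
  c_1 = (6·8 - (0)²) + (6·4 - (0)²) + (8·4 - (-1)²) = 48 + 24 + 31 = 103,
  det = 6·(8·4 - (-1)²) - (0)·((0)·4 - (-1)·(0)) + (0)·((0)·(-1) - 8·(0)) = 6·(31) - (0)·(0) + (0)·(0) = 186.
  So p(λ) = λ³ - 18λ² + 103λ - 186.
Step 2 — look for an integer root (rational root theorem: any rational root is an integer divisor of 186). Testing λ = 6:
  p(6) = 216 - 648 + 618 - 186 = 0  ✓
  Dividing out (λ - 6): p(λ) = (λ - 6)(λ² - 12λ + 31).
Step 3 — remaining eigenvalues from the quadratic λ² - 12λ + 31 = 0:
  Δ = 12² - 4·31 = 144 - 124 = 20,  λ = (12 ± √20)/2 = (12 ± 4.4721)/2 ≈ 8.2361 or 3.7639.
  Sorted: λ_1 = 8.2361,  λ_2 = 6,  λ_3 = 3.7639  (check: sum = 18 = tr ✓).

Step 4 — unit eigenvector for λ_1 ≈ 8.2361: v spans the null space of (Sigma - λ_1 I), whose rows are
  r_1 = (-2.2361, 0, 0),  r_2 = (0, -0.2361, -1),  r_3 = (0, -1, -4.2361).
  v is orthogonal to every row, so take v ∝ r_1 × r_2 = ((0)·(-1) - (0)·(-0.2361), (0)·(0) - (-2.2361)·(-1), (-2.2361)·(-0.2361) - (0)·(0)) ≈ (0, -2.2361, 0.5279).
  Rescale (multiply by -1 so the first nonzero entry is positive): u = (0, 2.2361, -0.5279).
  ||u|| = √((0)² + (2.2361)² + (-0.5279)²) = √(5.2786) ≈ 2.2975,  v_1 = u/||u|| ≈ (0, 0.9732, -0.2298) (||v_1|| = 1).

λ_1 = 8.2361,  λ_2 = 6,  λ_3 = 3.7639;  v_1 ≈ (0, 0.9732, -0.2298)


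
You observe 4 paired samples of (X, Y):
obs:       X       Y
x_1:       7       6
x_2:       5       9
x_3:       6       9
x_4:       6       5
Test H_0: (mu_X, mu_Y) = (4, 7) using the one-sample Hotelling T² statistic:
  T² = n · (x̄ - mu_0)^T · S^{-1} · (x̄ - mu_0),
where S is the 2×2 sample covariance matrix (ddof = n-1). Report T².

Step 1 — sample mean vector:
  mean(X) = (7 + 5 + 6 + 6) / 4 = 24/4 = 6
  mean(Y) = (6 + 9 + 9 + 5) / 4 = 29/4 = 7.25
  x̄ = (6, 7.25),  deviation x̄ - mu_0 = (6, 7.25) - (4, 7) = (2, 0.25).

Step 2 — sample covariance matrix, S[i,j] = (1/(n-1)) · Σ_k (x_{k,i} - mean_i) · (x_{k,j} - mean_j), divisor n-1 = 3:
  S[X,X] = ((1)·(1) + (-1)·(-1) + (0)·(0) + (0)·(0)) / 3 = 2/3 = 0.6667
  S[X,Y] = ((1)·(-1.25) + (-1)·(1.75) + (0)·(1.75) + (0)·(-2.25)) / 3 = -3/3 = -1
  S[Y,Y] = ((-1.25)·(-1.25) + (1.75)·(1.75) + (1.75)·(1.75) + (-2.25)·(-2.25)) / 3 = 12.75/3 = 4.25
  S = [[0.6667, -1],
 [-1, 4.25]].

Step 3 — invert S. det(S) = 0.6667·4.25 - (-1)² = 1.8333.
  S^{-1} = (1/det) · [[d, -b], [-b, a]] = [[2.3182, 0.5455],
 [0.5455, 0.3636]].

Step 4 — quadratic form (x̄ - mu_0)^T · S^{-1} · (x̄ - mu_0):
  S^{-1} · (x̄ - mu_0) = (4.7727, 1.1818),
  (x̄ - mu_0)^T · [...] = (2)·(4.7727) + (0.25)·(1.1818) = 9.8409.

Step 5 — scale by n: T² = 4 · 9.8409 = 39.3636.

T² ≈ 39.3636


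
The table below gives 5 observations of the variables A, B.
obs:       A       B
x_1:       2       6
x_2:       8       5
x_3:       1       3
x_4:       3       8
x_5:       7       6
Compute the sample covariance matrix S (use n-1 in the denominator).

Step 1 — column means:
  mean(A) = (2 + 8 + 1 + 3 + 7) / 5 = 21/5 = 4.2
  mean(B) = (6 + 5 + 3 + 8 + 6) / 5 = 28/5 = 5.6

Step 2 — sample covariance S[i,j] = (1/(n-1)) · Σ_k (x_{k,i} - mean_i) · (x_{k,j} - mean_j), with n-1 = 4.
  S[A,A] = ((-2.2)·(-2.2) + (3.8)·(3.8) + (-3.2)·(-3.2) + (-1.2)·(-1.2) + (2.8)·(2.8)) / 4 = 38.8/4 = 9.7
  S[A,B] = ((-2.2)·(0.4) + (3.8)·(-0.6) + (-3.2)·(-2.6) + (-1.2)·(2.4) + (2.8)·(0.4)) / 4 = 3.4/4 = 0.85
  S[B,B] = ((0.4)·(0.4) + (-0.6)·(-0.6) + (-2.6)·(-2.6) + (2.4)·(2.4) + (0.4)·(0.4)) / 4 = 13.2/4 = 3.3

S is symmetric (S[j,i] = S[i,j]). Assembling:

S = [[9.7, 0.85],
 [0.85, 3.3]]


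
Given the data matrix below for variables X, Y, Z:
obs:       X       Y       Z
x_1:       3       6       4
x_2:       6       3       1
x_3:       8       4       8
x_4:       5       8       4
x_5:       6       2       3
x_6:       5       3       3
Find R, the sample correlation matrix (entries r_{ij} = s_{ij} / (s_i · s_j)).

Step 1 — column means:
  mean(X) = (3 + 6 + 8 + 5 + 6 + 5) / 6 = 33/6 = 5.5
  mean(Y) = (6 + 3 + 4 + 8 + 2 + 3) / 6 = 26/6 = 4.3333
  mean(Z) = (4 + 1 + 8 + 4 + 3 + 3) / 6 = 23/6 = 3.8333

Step 2 — sample variances and covariances s[i,j] = (1/(n-1)) · Σ_k (x_{k,i} - mean_i) · (x_{k,j} - mean_j), with n-1 = 5:
  s[X,X] = ((-2.5)·(-2.5) + (0.5)·(0.5) + (2.5)·(2.5) + (-0.5)·(-0.5) + (0.5)·(0.5) + (-0.5)·(-0.5)) / 5 = 13.5/5 = 2.7
  s[X,Y] = ((-2.5)·(1.6667) + (0.5)·(-1.3333) + (2.5)·(-0.3333) + (-0.5)·(3.6667) + (0.5)·(-2.3333) + (-0.5)·(-1.3333)) / 5 = -8/5 = -1.6
  s[X,Z] = ((-2.5)·(0.1667) + (0.5)·(-2.8333) + (2.5)·(4.1667) + (-0.5)·(0.1667) + (0.5)·(-0.8333) + (-0.5)·(-0.8333)) / 5 = 8.5/5 = 1.7
  s[Y,Y] = ((1.6667)·(1.6667) + (-1.3333)·(-1.3333) + (-0.3333)·(-0.3333) + (3.6667)·(3.6667) + (-2.3333)·(-2.3333) + (-1.3333)·(-1.3333)) / 5 = 25.3333/5 = 5.0667
  s[Y,Z] = ((1.6667)·(0.1667) + (-1.3333)·(-2.8333) + (-0.3333)·(4.1667) + (3.6667)·(0.1667) + (-2.3333)·(-0.8333) + (-1.3333)·(-0.8333)) / 5 = 6.3333/5 = 1.2667
  s[Z,Z] = ((0.1667)·(0.1667) + (-2.8333)·(-2.8333) + (4.1667)·(4.1667) + (0.1667)·(0.1667) + (-0.8333)·(-0.8333) + (-0.8333)·(-0.8333)) / 5 = 26.8333/5 = 5.3667
  Sample standard deviations s_i = √(s[i,i]):
  s(X) = √(2.7) = 1.6432
  s(Y) = √(5.0667) = 2.2509
  s(Z) = √(5.3667) = 2.3166

Step 3 — r_{ij} = s_{ij} / (s_i · s_j):
  r[X,X] = 1 (diagonal).
  r[X,Y] = -1.6 / (1.6432 · 2.2509) = -1.6 / 3.6986 = -0.4326
  r[X,Z] = 1.7 / (1.6432 · 2.3166) = 1.7 / 3.8066 = 0.4466
  r[Y,Y] = 1 (diagonal).
  r[Y,Z] = 1.2667 / (2.2509 · 2.3166) = 1.2667 / 5.2145 = 0.2429
  r[Z,Z] = 1 (diagonal).

R is symmetric with unit diagonal. Assembling:

R = [[1, -0.4326, 0.4466],
 [-0.4326, 1, 0.2429],
 [0.4466, 0.2429, 1]]


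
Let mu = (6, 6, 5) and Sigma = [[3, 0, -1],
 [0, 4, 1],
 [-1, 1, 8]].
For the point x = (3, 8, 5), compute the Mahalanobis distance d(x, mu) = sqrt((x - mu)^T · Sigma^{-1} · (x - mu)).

Step 1 — centre the observation: (x - mu) = (-3, 2, 0).

Step 2 — invert Sigma (cofactor / det for 3×3, or solve directly):
  Sigma^{-1} = [[0.3483, -0.0112, 0.0449],
 [-0.0112, 0.2584, -0.0337],
 [0.0449, -0.0337, 0.1348]].

Step 3 — form the quadratic (x - mu)^T · Sigma^{-1} · (x - mu):
  Sigma^{-1} · (x - mu) = (-1.0674, 0.5506, -0.2022).
  (x - mu)^T · [Sigma^{-1} · (x - mu)] = (-3)·(-1.0674) + (2)·(0.5506) + (0)·(-0.2022) = 4.3034.

Step 4 — take square root: d = √(4.3034) ≈ 2.0745.

d(x, mu) = √(4.3034) ≈ 2.0745


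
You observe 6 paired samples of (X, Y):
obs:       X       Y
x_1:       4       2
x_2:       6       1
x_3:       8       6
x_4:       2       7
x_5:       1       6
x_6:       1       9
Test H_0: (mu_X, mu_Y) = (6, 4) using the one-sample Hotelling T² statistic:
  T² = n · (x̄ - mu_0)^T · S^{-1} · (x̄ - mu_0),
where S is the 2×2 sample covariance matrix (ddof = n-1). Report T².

Step 1 — sample mean vector:
  mean(X) = (4 + 6 + 8 + 2 + 1 + 1) / 6 = 22/6 = 3.6667
  mean(Y) = (2 + 1 + 6 + 7 + 6 + 9) / 6 = 31/6 = 5.1667
  x̄ = (3.6667, 5.1667),  deviation x̄ - mu_0 = (3.6667, 5.1667) - (6, 4) = (-2.3333, 1.1667).

Step 2 — sample covariance matrix, S[i,j] = (1/(n-1)) · Σ_k (x_{k,i} - mean_i) · (x_{k,j} - mean_j), divisor n-1 = 5:
  S[X,X] = ((0.3333)·(0.3333) + (2.3333)·(2.3333) + (4.3333)·(4.3333) + (-1.6667)·(-1.6667) + (-2.6667)·(-2.6667) + (-2.6667)·(-2.6667)) / 5 = 41.3333/5 = 8.2667
  S[X,Y] = ((0.3333)·(-3.1667) + (2.3333)·(-4.1667) + (4.3333)·(0.8333) + (-1.6667)·(1.8333) + (-2.6667)·(0.8333) + (-2.6667)·(3.8333)) / 5 = -22.6667/5 = -4.5333
  S[Y,Y] = ((-3.1667)·(-3.1667) + (-4.1667)·(-4.1667) + (0.8333)·(0.8333) + (1.8333)·(1.8333) + (0.8333)·(0.8333) + (3.8333)·(3.8333)) / 5 = 46.8333/5 = 9.3667
  S = [[8.2667, -4.5333],
 [-4.5333, 9.3667]].

Step 3 — invert S. det(S) = 8.2667·9.3667 - (-4.5333)² = 56.88.
  S^{-1} = (1/det) · [[d, -b], [-b, a]] = [[0.1647, 0.0797],
 [0.0797, 0.1453]].

Step 4 — quadratic form (x̄ - mu_0)^T · S^{-1} · (x̄ - mu_0):
  S^{-1} · (x̄ - mu_0) = (-0.2913, -0.0164),
  (x̄ - mu_0)^T · [...] = (-2.3333)·(-0.2913) + (1.1667)·(-0.0164) = 0.6605.

Step 5 — scale by n: T² = 6 · 0.6605 = 3.9627.

T² ≈ 3.9627


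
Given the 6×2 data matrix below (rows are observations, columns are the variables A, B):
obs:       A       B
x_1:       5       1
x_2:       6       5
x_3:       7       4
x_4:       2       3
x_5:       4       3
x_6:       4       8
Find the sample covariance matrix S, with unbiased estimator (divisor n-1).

Step 1 — column means:
  mean(A) = (5 + 6 + 7 + 2 + 4 + 4) / 6 = 28/6 = 4.6667
  mean(B) = (1 + 5 + 4 + 3 + 3 + 8) / 6 = 24/6 = 4

Step 2 — sample covariance S[i,j] = (1/(n-1)) · Σ_k (x_{k,i} - mean_i) · (x_{k,j} - mean_j), with n-1 = 5.
  S[A,A] = ((0.3333)·(0.3333) + (1.3333)·(1.3333) + (2.3333)·(2.3333) + (-2.6667)·(-2.6667) + (-0.6667)·(-0.6667) + (-0.6667)·(-0.6667)) / 5 = 15.3333/5 = 3.0667
  S[A,B] = ((0.3333)·(-3) + (1.3333)·(1) + (2.3333)·(0) + (-2.6667)·(-1) + (-0.6667)·(-1) + (-0.6667)·(4)) / 5 = 1/5 = 0.2
  S[B,B] = ((-3)·(-3) + (1)·(1) + (0)·(0) + (-1)·(-1) + (-1)·(-1) + (4)·(4)) / 5 = 28/5 = 5.6

S is symmetric (S[j,i] = S[i,j]). Assembling:

S = [[3.0667, 0.2],
 [0.2, 5.6]]


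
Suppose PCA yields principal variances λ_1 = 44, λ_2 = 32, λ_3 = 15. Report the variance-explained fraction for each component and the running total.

Step 1 — total variance = trace(Sigma) = Σ λ_i = 44 + 32 + 15 = 91.

Step 2 — fraction explained by component i = λ_i / Σ λ:
  PC1: 44/91 = 0.4835
  PC2: 32/91 = 0.3516
  PC3: 15/91 = 0.1648

Step 3 — cumulative fraction after k components = (λ_1 + ... + λ_k) / Σ λ:
  k = 1: 44/91 = 0.4835
  k = 2: (44 + 32)/91 = 76/91 = 0.8352
  k = 3: (44 + 32 + 15)/91 = 91/91 = 1

Summary (fraction, with percent):

explained: PC1 0.4835 (48.35%), PC2 0.3516 (35.16%), PC3 0.1648 (16.48%);  cumulative: 0.4835, 0.8352, 1


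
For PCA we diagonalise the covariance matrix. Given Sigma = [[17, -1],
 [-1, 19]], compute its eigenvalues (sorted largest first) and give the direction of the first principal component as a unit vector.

Step 1 — characteristic polynomial of 2×2 Sigma:
  det(Sigma - λI) = λ² - trace · λ + det = 0.
  trace = 17 + 19 = 36, det = 17·19 - (-1)² = 322.
Step 2 — discriminant:
  Δ = trace² - 4·det = 1296 - 1288 = 8.
Step 3 — eigenvalues:
  λ = (trace ± √Δ)/2 = (36 ± 2.8284)/2,
  λ_1 = 19.4142,  λ_2 = 16.5858.

Step 4 — unit eigenvector for λ_1: solve (Sigma - λ_1 I)v = 0. First row:
  (17 - 19.4142)·v_x + (-1)·v_y = 0, i.e. (-2.4142)·v_x + (-1)·v_y = 0,
  so v ∝ (b, λ_1 - a) = (-1, 2.4142); multiply by -1 so the first entry is positive: u = (1, -2.4142).
  ||u|| = √((1)² + (-2.4142)²) = √(6.8284) ≈ 2.6131,
  v_1 = u/||u|| ≈ (0.3827, -0.9239) (||v_1|| = 1).

λ_1 = 19.4142,  λ_2 = 16.5858;  v_1 ≈ (0.3827, -0.9239)


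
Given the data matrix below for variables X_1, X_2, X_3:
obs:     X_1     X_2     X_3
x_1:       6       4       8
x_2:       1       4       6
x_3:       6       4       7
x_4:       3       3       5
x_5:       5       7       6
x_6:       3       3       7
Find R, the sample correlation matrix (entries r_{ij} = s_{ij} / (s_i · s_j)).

Step 1 — column means:
  mean(X_1) = (6 + 1 + 6 + 3 + 5 + 3) / 6 = 24/6 = 4
  mean(X_2) = (4 + 4 + 4 + 3 + 7 + 3) / 6 = 25/6 = 4.1667
  mean(X_3) = (8 + 6 + 7 + 5 + 6 + 7) / 6 = 39/6 = 6.5

Step 2 — sample variances and covariances s[i,j] = (1/(n-1)) · Σ_k (x_{k,i} - mean_i) · (x_{k,j} - mean_j), with n-1 = 5:
  s[X_1,X_1] = ((2)·(2) + (-3)·(-3) + (2)·(2) + (-1)·(-1) + (1)·(1) + (-1)·(-1)) / 5 = 20/5 = 4
  s[X_1,X_2] = ((2)·(-0.1667) + (-3)·(-0.1667) + (2)·(-0.1667) + (-1)·(-1.1667) + (1)·(2.8333) + (-1)·(-1.1667)) / 5 = 5/5 = 1
  s[X_1,X_3] = ((2)·(1.5) + (-3)·(-0.5) + (2)·(0.5) + (-1)·(-1.5) + (1)·(-0.5) + (-1)·(0.5)) / 5 = 6/5 = 1.2
  s[X_2,X_2] = ((-0.1667)·(-0.1667) + (-0.1667)·(-0.1667) + (-0.1667)·(-0.1667) + (-1.1667)·(-1.1667) + (2.8333)·(2.8333) + (-1.1667)·(-1.1667)) / 5 = 10.8333/5 = 2.1667
  s[X_2,X_3] = ((-0.1667)·(1.5) + (-0.1667)·(-0.5) + (-0.1667)·(0.5) + (-1.1667)·(-1.5) + (2.8333)·(-0.5) + (-1.1667)·(0.5)) / 5 = -0.5/5 = -0.1
  s[X_3,X_3] = ((1.5)·(1.5) + (-0.5)·(-0.5) + (0.5)·(0.5) + (-1.5)·(-1.5) + (-0.5)·(-0.5) + (0.5)·(0.5)) / 5 = 5.5/5 = 1.1
  Sample standard deviations s_i = √(s[i,i]):
  s(X_1) = √(4) = 2
  s(X_2) = √(2.1667) = 1.472
  s(X_3) = √(1.1) = 1.0488

Step 3 — r_{ij} = s_{ij} / (s_i · s_j):
  r[X_1,X_1] = 1 (diagonal).
  r[X_1,X_2] = 1 / (2 · 1.472) = 1 / 2.9439 = 0.3397
  r[X_1,X_3] = 1.2 / (2 · 1.0488) = 1.2 / 2.0976 = 0.5721
  r[X_2,X_2] = 1 (diagonal).
  r[X_2,X_3] = -0.1 / (1.472 · 1.0488) = -0.1 / 1.5438 = -0.0648
  r[X_3,X_3] = 1 (diagonal).

R is symmetric with unit diagonal. Assembling:

R = [[1, 0.3397, 0.5721],
 [0.3397, 1, -0.0648],
 [0.5721, -0.0648, 1]]


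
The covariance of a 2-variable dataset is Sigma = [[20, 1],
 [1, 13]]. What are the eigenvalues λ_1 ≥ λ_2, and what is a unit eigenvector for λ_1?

Step 1 — characteristic polynomial of 2×2 Sigma:
  det(Sigma - λI) = λ² - trace · λ + det = 0.
  trace = 20 + 13 = 33, det = 20·13 - (1)² = 259.
Step 2 — discriminant:
  Δ = trace² - 4·det = 1089 - 1036 = 53.
Step 3 — eigenvalues:
  λ = (trace ± √Δ)/2 = (33 ± 7.2801)/2,
  λ_1 = 20.1401,  λ_2 = 12.8599.

Step 4 — unit eigenvector for λ_1: solve (Sigma - λ_1 I)v = 0. First row:
  (20 - 20.1401)·v_x + (1)·v_y = 0, i.e. (-0.1401)·v_x + (1)·v_y = 0,
  so v ∝ (b, λ_1 - a) = (1, 0.1401) = u.
  ||u|| = √((1)² + (0.1401)²) = √(1.0196) ≈ 1.0098,
  v_1 = u/||u|| ≈ (0.9903, 0.1387) (||v_1|| = 1).

λ_1 = 20.1401,  λ_2 = 12.8599;  v_1 ≈ (0.9903, 0.1387)


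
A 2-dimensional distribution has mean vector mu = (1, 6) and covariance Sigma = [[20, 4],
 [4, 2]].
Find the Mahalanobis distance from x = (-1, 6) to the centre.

Step 1 — centre the observation: (x - mu) = (-2, 0).

Step 2 — invert Sigma. det(Sigma) = 20·2 - (4)² = 24.
  Sigma^{-1} = (1/det) · [[d, -b], [-b, a]] = [[0.0833, -0.1667],
 [-0.1667, 0.8333]].

Step 3 — form the quadratic (x - mu)^T · Sigma^{-1} · (x - mu):
  Sigma^{-1} · (x - mu) = (-0.1667, 0.3333).
  (x - mu)^T · [Sigma^{-1} · (x - mu)] = (-2)·(-0.1667) + (0)·(0.3333) = 0.3333.

Step 4 — take square root: d = √(0.3333) ≈ 0.5774.

d(x, mu) = √(0.3333) ≈ 0.5774


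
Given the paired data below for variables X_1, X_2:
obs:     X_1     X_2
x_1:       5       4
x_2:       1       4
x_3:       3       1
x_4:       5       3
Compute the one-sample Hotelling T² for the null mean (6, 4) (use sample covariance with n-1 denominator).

Step 1 — sample mean vector:
  mean(X_1) = (5 + 1 + 3 + 5) / 4 = 14/4 = 3.5
  mean(X_2) = (4 + 4 + 1 + 3) / 4 = 12/4 = 3
  x̄ = (3.5, 3),  deviation x̄ - mu_0 = (3.5, 3) - (6, 4) = (-2.5, -1).

Step 2 — sample covariance matrix, S[i,j] = (1/(n-1)) · Σ_k (x_{k,i} - mean_i) · (x_{k,j} - mean_j), divisor n-1 = 3:
  S[X_1,X_1] = ((1.5)·(1.5) + (-2.5)·(-2.5) + (-0.5)·(-0.5) + (1.5)·(1.5)) / 3 = 11/3 = 3.6667
  S[X_1,X_2] = ((1.5)·(1) + (-2.5)·(1) + (-0.5)·(-2) + (1.5)·(0)) / 3 = 0/3 = 0
  S[X_2,X_2] = ((1)·(1) + (1)·(1) + (-2)·(-2) + (0)·(0)) / 3 = 6/3 = 2
  S = [[3.6667, 0],
 [0, 2]].

Step 3 — invert S. det(S) = 3.6667·2 - (0)² = 7.3333.
  S^{-1} = (1/det) · [[d, -b], [-b, a]] = [[0.2727, 0],
 [0, 0.5]].

Step 4 — quadratic form (x̄ - mu_0)^T · S^{-1} · (x̄ - mu_0):
  S^{-1} · (x̄ - mu_0) = (-0.6818, -0.5),
  (x̄ - mu_0)^T · [...] = (-2.5)·(-0.6818) + (-1)·(-0.5) = 2.2045.

Step 5 — scale by n: T² = 4 · 2.2045 = 8.8182.

T² ≈ 8.8182


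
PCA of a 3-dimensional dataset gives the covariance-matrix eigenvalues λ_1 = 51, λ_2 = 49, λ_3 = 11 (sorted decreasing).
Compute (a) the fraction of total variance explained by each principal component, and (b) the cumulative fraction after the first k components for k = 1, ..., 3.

Step 1 — total variance = trace(Sigma) = Σ λ_i = 51 + 49 + 11 = 111.

Step 2 — fraction explained by component i = λ_i / Σ λ:
  PC1: 51/111 = 0.4595
  PC2: 49/111 = 0.4414
  PC3: 11/111 = 0.0991

Step 3 — cumulative fraction after k components = (λ_1 + ... + λ_k) / Σ λ:
  k = 1: 51/111 = 0.4595
  k = 2: (51 + 49)/111 = 100/111 = 0.9009
  k = 3: (51 + 49 + 11)/111 = 111/111 = 1

Summary (fraction, with percent):

explained: PC1 0.4595 (45.95%), PC2 0.4414 (44.14%), PC3 0.0991 (9.91%);  cumulative: 0.4595, 0.9009, 1


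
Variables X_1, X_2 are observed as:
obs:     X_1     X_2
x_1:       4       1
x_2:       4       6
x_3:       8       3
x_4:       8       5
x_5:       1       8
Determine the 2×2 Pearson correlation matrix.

Step 1 — column means:
  mean(X_1) = (4 + 4 + 8 + 8 + 1) / 5 = 25/5 = 5
  mean(X_2) = (1 + 6 + 3 + 5 + 8) / 5 = 23/5 = 4.6

Step 2 — sample variances and covariances s[i,j] = (1/(n-1)) · Σ_k (x_{k,i} - mean_i) · (x_{k,j} - mean_j), with n-1 = 4:
  s[X_1,X_1] = ((-1)·(-1) + (-1)·(-1) + (3)·(3) + (3)·(3) + (-4)·(-4)) / 4 = 36/4 = 9
  s[X_1,X_2] = ((-1)·(-3.6) + (-1)·(1.4) + (3)·(-1.6) + (3)·(0.4) + (-4)·(3.4)) / 4 = -15/4 = -3.75
  s[X_2,X_2] = ((-3.6)·(-3.6) + (1.4)·(1.4) + (-1.6)·(-1.6) + (0.4)·(0.4) + (3.4)·(3.4)) / 4 = 29.2/4 = 7.3
  Sample standard deviations s_i = √(s[i,i]):
  s(X_1) = √(9) = 3
  s(X_2) = √(7.3) = 2.7019

Step 3 — r_{ij} = s_{ij} / (s_i · s_j):
  r[X_1,X_1] = 1 (diagonal).
  r[X_1,X_2] = -3.75 / (3 · 2.7019) = -3.75 / 8.1056 = -0.4626
  r[X_2,X_2] = 1 (diagonal).

R is symmetric with unit diagonal. Assembling:

R = [[1, -0.4626],
 [-0.4626, 1]]


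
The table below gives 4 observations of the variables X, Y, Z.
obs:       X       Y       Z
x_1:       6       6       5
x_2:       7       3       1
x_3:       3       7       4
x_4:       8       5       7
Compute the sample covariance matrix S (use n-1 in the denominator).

Step 1 — column means:
  mean(X) = (6 + 7 + 3 + 8) / 4 = 24/4 = 6
  mean(Y) = (6 + 3 + 7 + 5) / 4 = 21/4 = 5.25
  mean(Z) = (5 + 1 + 4 + 7) / 4 = 17/4 = 4.25

Step 2 — sample covariance S[i,j] = (1/(n-1)) · Σ_k (x_{k,i} - mean_i) · (x_{k,j} - mean_j), with n-1 = 3.
  S[X,X] = ((0)·(0) + (1)·(1) + (-3)·(-3) + (2)·(2)) / 3 = 14/3 = 4.6667
  S[X,Y] = ((0)·(0.75) + (1)·(-2.25) + (-3)·(1.75) + (2)·(-0.25)) / 3 = -8/3 = -2.6667
  S[X,Z] = ((0)·(0.75) + (1)·(-3.25) + (-3)·(-0.25) + (2)·(2.75)) / 3 = 3/3 = 1
  S[Y,Y] = ((0.75)·(0.75) + (-2.25)·(-2.25) + (1.75)·(1.75) + (-0.25)·(-0.25)) / 3 = 8.75/3 = 2.9167
  S[Y,Z] = ((0.75)·(0.75) + (-2.25)·(-3.25) + (1.75)·(-0.25) + (-0.25)·(2.75)) / 3 = 6.75/3 = 2.25
  S[Z,Z] = ((0.75)·(0.75) + (-3.25)·(-3.25) + (-0.25)·(-0.25) + (2.75)·(2.75)) / 3 = 18.75/3 = 6.25

S is symmetric (S[j,i] = S[i,j]). Assembling:

S = [[4.6667, -2.6667, 1],
 [-2.6667, 2.9167, 2.25],
 [1, 2.25, 6.25]]


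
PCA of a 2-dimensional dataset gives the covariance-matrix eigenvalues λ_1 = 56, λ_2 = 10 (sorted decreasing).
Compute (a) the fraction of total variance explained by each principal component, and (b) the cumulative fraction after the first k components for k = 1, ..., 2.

Step 1 — total variance = trace(Sigma) = Σ λ_i = 56 + 10 = 66.

Step 2 — fraction explained by component i = λ_i / Σ λ:
  PC1: 56/66 = 0.8485
  PC2: 10/66 = 0.1515

Step 3 — cumulative fraction after k components = (λ_1 + ... + λ_k) / Σ λ:
  k = 1: 56/66 = 0.8485
  k = 2: (56 + 10)/66 = 66/66 = 1

Summary (fraction, with percent):

explained: PC1 0.8485 (84.85%), PC2 0.1515 (15.15%);  cumulative: 0.8485, 1


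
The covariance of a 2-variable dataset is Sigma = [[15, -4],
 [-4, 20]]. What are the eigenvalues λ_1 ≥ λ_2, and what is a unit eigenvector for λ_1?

Step 1 — characteristic polynomial of 2×2 Sigma:
  det(Sigma - λI) = λ² - trace · λ + det = 0.
  trace = 15 + 20 = 35, det = 15·20 - (-4)² = 284.
Step 2 — discriminant:
  Δ = trace² - 4·det = 1225 - 1136 = 89.
Step 3 — eigenvalues:
  λ = (trace ± √Δ)/2 = (35 ± 9.434)/2,
  λ_1 = 22.217,  λ_2 = 12.783.

Step 4 — unit eigenvector for λ_1: solve (Sigma - λ_1 I)v = 0. First row:
  (15 - 22.217)·v_x + (-4)·v_y = 0, i.e. (-7.217)·v_x + (-4)·v_y = 0,
  so v ∝ (b, λ_1 - a) = (-4, 7.217); multiply by -1 so the first entry is positive: u = (4, -7.217).
  ||u|| = √((4)² + (-7.217)²) = √(68.085) ≈ 8.2514,
  v_1 = u/||u|| ≈ (0.4848, -0.8746) (||v_1|| = 1).

λ_1 = 22.217,  λ_2 = 12.783;  v_1 ≈ (0.4848, -0.8746)


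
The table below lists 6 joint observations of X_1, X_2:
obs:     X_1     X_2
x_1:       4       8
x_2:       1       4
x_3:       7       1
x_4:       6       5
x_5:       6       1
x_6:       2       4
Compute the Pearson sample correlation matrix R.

Step 1 — column means:
  mean(X_1) = (4 + 1 + 7 + 6 + 6 + 2) / 6 = 26/6 = 4.3333
  mean(X_2) = (8 + 4 + 1 + 5 + 1 + 4) / 6 = 23/6 = 3.8333

Step 2 — sample variances and covariances s[i,j] = (1/(n-1)) · Σ_k (x_{k,i} - mean_i) · (x_{k,j} - mean_j), with n-1 = 5:
  s[X_1,X_1] = ((-0.3333)·(-0.3333) + (-3.3333)·(-3.3333) + (2.6667)·(2.6667) + (1.6667)·(1.6667) + (1.6667)·(1.6667) + (-2.3333)·(-2.3333)) / 5 = 29.3333/5 = 5.8667
  s[X_1,X_2] = ((-0.3333)·(4.1667) + (-3.3333)·(0.1667) + (2.6667)·(-2.8333) + (1.6667)·(1.1667) + (1.6667)·(-2.8333) + (-2.3333)·(0.1667)) / 5 = -12.6667/5 = -2.5333
  s[X_2,X_2] = ((4.1667)·(4.1667) + (0.1667)·(0.1667) + (-2.8333)·(-2.8333) + (1.1667)·(1.1667) + (-2.8333)·(-2.8333) + (0.1667)·(0.1667)) / 5 = 34.8333/5 = 6.9667
  Sample standard deviations s_i = √(s[i,i]):
  s(X_1) = √(5.8667) = 2.4221
  s(X_2) = √(6.9667) = 2.6394

Step 3 — r_{ij} = s_{ij} / (s_i · s_j):
  r[X_1,X_1] = 1 (diagonal).
  r[X_1,X_2] = -2.5333 / (2.4221 · 2.6394) = -2.5333 / 6.3931 = -0.3963
  r[X_2,X_2] = 1 (diagonal).

R is symmetric with unit diagonal. Assembling:

R = [[1, -0.3963],
 [-0.3963, 1]]


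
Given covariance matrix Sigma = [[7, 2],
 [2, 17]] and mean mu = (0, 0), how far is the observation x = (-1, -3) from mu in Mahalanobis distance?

Step 1 — centre the observation: (x - mu) = (-1, -3).

Step 2 — invert Sigma. det(Sigma) = 7·17 - (2)² = 115.
  Sigma^{-1} = (1/det) · [[d, -b], [-b, a]] = [[0.1478, -0.0174],
 [-0.0174, 0.0609]].

Step 3 — form the quadratic (x - mu)^T · Sigma^{-1} · (x - mu):
  Sigma^{-1} · (x - mu) = (-0.0957, -0.1652).
  (x - mu)^T · [Sigma^{-1} · (x - mu)] = (-1)·(-0.0957) + (-3)·(-0.1652) = 0.5913.

Step 4 — take square root: d = √(0.5913) ≈ 0.769.

d(x, mu) = √(0.5913) ≈ 0.769


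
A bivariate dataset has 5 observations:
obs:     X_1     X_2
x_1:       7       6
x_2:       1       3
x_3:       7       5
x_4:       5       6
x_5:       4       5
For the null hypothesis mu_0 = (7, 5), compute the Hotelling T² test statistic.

Step 1 — sample mean vector:
  mean(X_1) = (7 + 1 + 7 + 5 + 4) / 5 = 24/5 = 4.8
  mean(X_2) = (6 + 3 + 5 + 6 + 5) / 5 = 25/5 = 5
  x̄ = (4.8, 5),  deviation x̄ - mu_0 = (4.8, 5) - (7, 5) = (-2.2, 0).

Step 2 — sample covariance matrix, S[i,j] = (1/(n-1)) · Σ_k (x_{k,i} - mean_i) · (x_{k,j} - mean_j), divisor n-1 = 4:
  S[X_1,X_1] = ((2.2)·(2.2) + (-3.8)·(-3.8) + (2.2)·(2.2) + (0.2)·(0.2) + (-0.8)·(-0.8)) / 4 = 24.8/4 = 6.2
  S[X_1,X_2] = ((2.2)·(1) + (-3.8)·(-2) + (2.2)·(0) + (0.2)·(1) + (-0.8)·(0)) / 4 = 10/4 = 2.5
  S[X_2,X_2] = ((1)·(1) + (-2)·(-2) + (0)·(0) + (1)·(1) + (0)·(0)) / 4 = 6/4 = 1.5
  S = [[6.2, 2.5],
 [2.5, 1.5]].

Step 3 — invert S. det(S) = 6.2·1.5 - (2.5)² = 3.05.
  S^{-1} = (1/det) · [[d, -b], [-b, a]] = [[0.4918, -0.8197],
 [-0.8197, 2.0328]].

Step 4 — quadratic form (x̄ - mu_0)^T · S^{-1} · (x̄ - mu_0):
  S^{-1} · (x̄ - mu_0) = (-1.082, 1.8033),
  (x̄ - mu_0)^T · [...] = (-2.2)·(-1.082) + (0)·(1.8033) = 2.3803.

Step 5 — scale by n: T² = 5 · 2.3803 = 11.9016.

T² ≈ 11.9016


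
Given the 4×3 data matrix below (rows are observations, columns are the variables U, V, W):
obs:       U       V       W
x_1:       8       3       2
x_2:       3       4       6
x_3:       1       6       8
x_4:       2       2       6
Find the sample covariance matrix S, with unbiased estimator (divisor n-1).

Step 1 — column means:
  mean(U) = (8 + 3 + 1 + 2) / 4 = 14/4 = 3.5
  mean(V) = (3 + 4 + 6 + 2) / 4 = 15/4 = 3.75
  mean(W) = (2 + 6 + 8 + 6) / 4 = 22/4 = 5.5

Step 2 — sample covariance S[i,j] = (1/(n-1)) · Σ_k (x_{k,i} - mean_i) · (x_{k,j} - mean_j), with n-1 = 3.
  S[U,U] = ((4.5)·(4.5) + (-0.5)·(-0.5) + (-2.5)·(-2.5) + (-1.5)·(-1.5)) / 3 = 29/3 = 9.6667
  S[U,V] = ((4.5)·(-0.75) + (-0.5)·(0.25) + (-2.5)·(2.25) + (-1.5)·(-1.75)) / 3 = -6.5/3 = -2.1667
  S[U,W] = ((4.5)·(-3.5) + (-0.5)·(0.5) + (-2.5)·(2.5) + (-1.5)·(0.5)) / 3 = -23/3 = -7.6667
  S[V,V] = ((-0.75)·(-0.75) + (0.25)·(0.25) + (2.25)·(2.25) + (-1.75)·(-1.75)) / 3 = 8.75/3 = 2.9167
  S[V,W] = ((-0.75)·(-3.5) + (0.25)·(0.5) + (2.25)·(2.5) + (-1.75)·(0.5)) / 3 = 7.5/3 = 2.5
  S[W,W] = ((-3.5)·(-3.5) + (0.5)·(0.5) + (2.5)·(2.5) + (0.5)·(0.5)) / 3 = 19/3 = 6.3333

S is symmetric (S[j,i] = S[i,j]). Assembling:

S = [[9.6667, -2.1667, -7.6667],
 [-2.1667, 2.9167, 2.5],
 [-7.6667, 2.5, 6.3333]]


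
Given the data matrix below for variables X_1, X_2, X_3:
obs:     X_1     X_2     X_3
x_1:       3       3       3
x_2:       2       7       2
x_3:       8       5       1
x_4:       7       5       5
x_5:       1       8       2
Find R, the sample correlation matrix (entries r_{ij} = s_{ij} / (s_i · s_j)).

Step 1 — column means:
  mean(X_1) = (3 + 2 + 8 + 7 + 1) / 5 = 21/5 = 4.2
  mean(X_2) = (3 + 7 + 5 + 5 + 8) / 5 = 28/5 = 5.6
  mean(X_3) = (3 + 2 + 1 + 5 + 2) / 5 = 13/5 = 2.6

Step 2 — sample variances and covariances s[i,j] = (1/(n-1)) · Σ_k (x_{k,i} - mean_i) · (x_{k,j} - mean_j), with n-1 = 4:
  s[X_1,X_1] = ((-1.2)·(-1.2) + (-2.2)·(-2.2) + (3.8)·(3.8) + (2.8)·(2.8) + (-3.2)·(-3.2)) / 4 = 38.8/4 = 9.7
  s[X_1,X_2] = ((-1.2)·(-2.6) + (-2.2)·(1.4) + (3.8)·(-0.6) + (2.8)·(-0.6) + (-3.2)·(2.4)) / 4 = -11.6/4 = -2.9
  s[X_1,X_3] = ((-1.2)·(0.4) + (-2.2)·(-0.6) + (3.8)·(-1.6) + (2.8)·(2.4) + (-3.2)·(-0.6)) / 4 = 3.4/4 = 0.85
  s[X_2,X_2] = ((-2.6)·(-2.6) + (1.4)·(1.4) + (-0.6)·(-0.6) + (-0.6)·(-0.6) + (2.4)·(2.4)) / 4 = 15.2/4 = 3.8
  s[X_2,X_3] = ((-2.6)·(0.4) + (1.4)·(-0.6) + (-0.6)·(-1.6) + (-0.6)·(2.4) + (2.4)·(-0.6)) / 4 = -3.8/4 = -0.95
  s[X_3,X_3] = ((0.4)·(0.4) + (-0.6)·(-0.6) + (-1.6)·(-1.6) + (2.4)·(2.4) + (-0.6)·(-0.6)) / 4 = 9.2/4 = 2.3
  Sample standard deviations s_i = √(s[i,i]):
  s(X_1) = √(9.7) = 3.1145
  s(X_2) = √(3.8) = 1.9494
  s(X_3) = √(2.3) = 1.5166

Step 3 — r_{ij} = s_{ij} / (s_i · s_j):
  r[X_1,X_1] = 1 (diagonal).
  r[X_1,X_2] = -2.9 / (3.1145 · 1.9494) = -2.9 / 6.0712 = -0.4777
  r[X_1,X_3] = 0.85 / (3.1145 · 1.5166) = 0.85 / 4.7233 = 0.18
  r[X_2,X_2] = 1 (diagonal).
  r[X_2,X_3] = -0.95 / (1.9494 · 1.5166) = -0.95 / 2.9563 = -0.3213
  r[X_3,X_3] = 1 (diagonal).

R is symmetric with unit diagonal. Assembling:

R = [[1, -0.4777, 0.18],
 [-0.4777, 1, -0.3213],
 [0.18, -0.3213, 1]]
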